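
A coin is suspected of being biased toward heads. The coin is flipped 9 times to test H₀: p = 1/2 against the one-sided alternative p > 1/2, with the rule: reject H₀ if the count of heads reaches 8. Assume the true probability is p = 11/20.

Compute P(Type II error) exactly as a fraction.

123069745737/128000000000

A Type II error is failing to reject when Ha holds: with p = 11/20, β = P(X ≤ 7).
Summing C(9,j)·(11/20)^j·(9/20)^{9-j} for j = 0..7 gives 123069745737/128000000000.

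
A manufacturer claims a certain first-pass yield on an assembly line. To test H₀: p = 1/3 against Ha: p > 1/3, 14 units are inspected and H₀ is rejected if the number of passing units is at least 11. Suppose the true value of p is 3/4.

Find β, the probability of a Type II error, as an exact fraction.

β = P(fail to reject H₀ | Ha true) = P(S ≤ 10 | p = 3/4), S ~ Binomial(14, 3/4).
Summing C(14,j)·(3/4)^j·(1/4)^{14-j} for j = 0..10 gives 64244663/134217728.

64244663/134217728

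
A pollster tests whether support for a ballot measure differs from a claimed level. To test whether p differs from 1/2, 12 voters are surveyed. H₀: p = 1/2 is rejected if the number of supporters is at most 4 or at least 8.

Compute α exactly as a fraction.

397/1024

The significance level is the null-hypothesis probability of the rejection region {≤4} ∪ {≥8}.
The two tails are symmetric, so α = 2·(1 + 12 + 66 + 220 + 495)/2^12 = 1588/4096 = 397/1024.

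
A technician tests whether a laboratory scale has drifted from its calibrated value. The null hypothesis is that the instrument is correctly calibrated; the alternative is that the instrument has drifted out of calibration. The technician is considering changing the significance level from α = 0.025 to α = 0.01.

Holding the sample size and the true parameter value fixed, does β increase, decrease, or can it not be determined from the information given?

It increases.

Tightening α shrinks the rejection region. When Ha holds, fewer sample outcomes clear the stricter threshold, so more fall in the acceptance region.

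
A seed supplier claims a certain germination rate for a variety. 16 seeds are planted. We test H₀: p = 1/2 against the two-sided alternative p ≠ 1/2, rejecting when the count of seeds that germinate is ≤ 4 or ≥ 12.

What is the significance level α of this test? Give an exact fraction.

Under H₀, S ~ Binomial(16, 1/2); α is the probability of landing in either tail, P(S ≤ 4) + P(S ≥ 12).
By symmetry, α = 2·P(S ≤ 4) = 2·(1 + 16 + 120 + 560 + 1820)/65536 = 5034/65536 = 2517/32768.

2517/32768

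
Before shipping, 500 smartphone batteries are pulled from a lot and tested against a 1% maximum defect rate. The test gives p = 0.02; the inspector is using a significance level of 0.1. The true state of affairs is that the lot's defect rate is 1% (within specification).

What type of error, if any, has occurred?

Type I error

The conventional null hypothesis is that the lot's defect rate is 1% (within specification).
Since p = 0.02 < α = 0.1, H₀ is rejected.
H₀ is true (actually the lot's defect rate is 1% (within specification)).
Rejecting a true H₀ is a Type I error.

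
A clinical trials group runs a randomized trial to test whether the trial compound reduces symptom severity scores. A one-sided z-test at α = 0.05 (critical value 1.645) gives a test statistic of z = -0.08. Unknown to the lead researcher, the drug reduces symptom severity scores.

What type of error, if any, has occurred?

Type II error

The conventional null hypothesis is that the drug has no effect on symptom severity scores.
Since z = -0.08 ≤ z* = 1.645, H₀ is not rejected.
H₀ is false (actually the drug reduces symptom severity scores).
Failing to reject a false H₀ is a Type II error.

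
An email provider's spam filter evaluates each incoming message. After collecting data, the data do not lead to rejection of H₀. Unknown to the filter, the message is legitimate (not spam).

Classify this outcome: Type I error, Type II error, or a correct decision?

No error — this is a correct decision.

The conventional null hypothesis here is that the message is legitimate (not spam).
The test retained a true H₀ — the decision matches the true state.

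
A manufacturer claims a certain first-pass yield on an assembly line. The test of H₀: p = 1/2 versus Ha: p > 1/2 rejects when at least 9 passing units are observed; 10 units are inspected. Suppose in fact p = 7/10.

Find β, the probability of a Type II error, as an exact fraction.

β = P(fail to reject H₀ | Ha true) = P(S ≤ 8 | p = 7/10), S ~ Binomial(10, 7/10).
Adding the binomial probabilities P(S=0)+…+P(S=8) at p = 7/10 gives 8506916541/10000000000.

8506916541/10000000000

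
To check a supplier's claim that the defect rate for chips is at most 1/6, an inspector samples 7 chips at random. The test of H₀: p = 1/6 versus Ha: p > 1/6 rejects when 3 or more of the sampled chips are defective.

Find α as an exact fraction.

Under H₀, K ~ Binomial(7, 1/6); the Type I error rate is P(K ≥ 3).
α = 1 − P(K ≤ 2) = 1 − 3125/3456 = 331/3456.

331/3456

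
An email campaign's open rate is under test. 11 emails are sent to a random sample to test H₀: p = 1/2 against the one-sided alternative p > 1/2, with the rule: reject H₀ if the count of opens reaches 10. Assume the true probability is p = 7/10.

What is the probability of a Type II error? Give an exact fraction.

2217524751/2500000000

Under the alternative p = 7/10, X ~ Binomial(11, 7/10); β is the probability the test does not reject, P(X < 10).
Adding the binomial probabilities P(X=0)+…+P(X=9) at p = 7/10 gives 2217524751/2500000000.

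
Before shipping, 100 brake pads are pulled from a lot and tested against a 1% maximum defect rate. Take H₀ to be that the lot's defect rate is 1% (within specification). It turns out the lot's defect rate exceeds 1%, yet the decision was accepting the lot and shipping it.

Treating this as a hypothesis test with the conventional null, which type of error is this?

'Accepting the lot and shipping it' corresponds to failing to reject H₀.
H₀ was not rejected but H₀ is false — a Type II error (false negative).

Type II error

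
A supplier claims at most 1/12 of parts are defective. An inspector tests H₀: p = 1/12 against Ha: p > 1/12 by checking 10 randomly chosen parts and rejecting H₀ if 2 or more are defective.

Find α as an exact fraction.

The significance level is the probability, assuming p = 1/12, of seeing 2 or more defectives in 10 draws.
Computing the lower-tail complement: 1 − 16505633837/20639121408 = 4133487571/20639121408.

4133487571/20639121408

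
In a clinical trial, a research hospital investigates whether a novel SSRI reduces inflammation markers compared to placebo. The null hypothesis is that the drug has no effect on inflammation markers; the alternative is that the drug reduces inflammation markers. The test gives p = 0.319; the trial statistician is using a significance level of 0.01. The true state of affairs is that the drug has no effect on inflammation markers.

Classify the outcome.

Since p = 0.319 ≥ α = 0.01, H₀ is not rejected.
H₀ is true (actually the drug has no effect on inflammation markers).
The decision matches the true state — no error.

No error — this is a correct decision.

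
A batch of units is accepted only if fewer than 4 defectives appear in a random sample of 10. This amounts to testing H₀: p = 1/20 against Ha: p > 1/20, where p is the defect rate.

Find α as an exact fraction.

2632954721/2560000000000

Under H₀, S ~ Binomial(10, 1/20); the Type I error rate is P(S ≥ 4).
Via the complement, α = 1 − Σ_{j=0}^{3} C(10,j)(1/20)^j(19/20)^{10-j} = 2632954721/2560000000000.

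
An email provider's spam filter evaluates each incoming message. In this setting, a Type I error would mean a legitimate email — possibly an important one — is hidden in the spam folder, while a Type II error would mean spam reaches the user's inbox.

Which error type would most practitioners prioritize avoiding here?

Type I error

The Type I consequence (a legitimate email — possibly an important one — is hidden in the spam folder) is more severe than the Type II consequence (spam reaches the user's inbox).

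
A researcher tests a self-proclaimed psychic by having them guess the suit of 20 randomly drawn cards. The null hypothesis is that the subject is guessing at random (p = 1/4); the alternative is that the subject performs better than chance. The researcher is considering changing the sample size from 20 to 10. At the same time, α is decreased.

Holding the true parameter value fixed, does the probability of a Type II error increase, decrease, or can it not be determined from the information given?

It increases.

Reducing n widens both sampling distributions, so the test has less ability to distinguish Ha from H₀. Lowering α raises the bar for rejection; under Ha, the test now fails to reject on outcomes it previously would have rejected. Both changes push β in the same direction.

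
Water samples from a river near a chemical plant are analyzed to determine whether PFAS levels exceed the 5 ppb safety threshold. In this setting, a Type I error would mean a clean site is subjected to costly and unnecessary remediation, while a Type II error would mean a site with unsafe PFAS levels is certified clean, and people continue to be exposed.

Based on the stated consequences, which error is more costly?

The Type II consequence (a site with unsafe PFAS levels is certified clean, and people continue to be exposed) is more severe than the Type I consequence (a clean site is subjected to costly and unnecessary remediation).

Type II error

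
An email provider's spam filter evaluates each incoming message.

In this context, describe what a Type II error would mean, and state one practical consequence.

With the conventional null hypothesis that the message is legitimate (not spam):
A Type II error is failing to reject H₀ when H₀ is false.
Here that means delivering the message to the inbox when actually the message is spam.

A Type II error would mean concluding that the message is legitimate (not spam) (or at least failing to establish that the message is spam) when in fact the message is spam. Consequence: spam reaches the user's inbox.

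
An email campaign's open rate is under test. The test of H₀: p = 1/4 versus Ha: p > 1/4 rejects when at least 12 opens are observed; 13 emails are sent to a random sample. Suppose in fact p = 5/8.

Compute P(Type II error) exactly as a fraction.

134753406597/137438953472

Under the alternative p = 5/8, K ~ Binomial(13, 5/8); β is the probability the test does not reject, P(K < 12).
Adding the binomial probabilities P(K=0)+…+P(K=11) at p = 5/8 gives 134753406597/137438953472.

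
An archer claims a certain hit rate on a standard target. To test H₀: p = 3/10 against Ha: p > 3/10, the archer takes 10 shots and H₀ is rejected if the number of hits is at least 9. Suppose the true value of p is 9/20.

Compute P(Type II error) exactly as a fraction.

A Type II error is failing to reject when Ha holds: with p = 9/20, β = P(K ≤ 8).
Adding the binomial probabilities P(K=0)+…+P(K=8) at p = 9/20 gives 10193896961809/10240000000000.

10193896961809/10240000000000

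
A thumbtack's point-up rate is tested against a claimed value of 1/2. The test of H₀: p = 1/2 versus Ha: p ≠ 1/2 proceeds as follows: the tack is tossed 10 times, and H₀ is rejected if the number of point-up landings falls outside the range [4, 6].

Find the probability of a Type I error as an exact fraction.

11/32

α = P(X ≤ 3 or X ≥ 7 | p = 1/2), X ~ Binomial(10, 1/2).
Each tail has probability (1 + 10 + 45 + 120)/1024; doubling gives α = 352/1024 = 11/32.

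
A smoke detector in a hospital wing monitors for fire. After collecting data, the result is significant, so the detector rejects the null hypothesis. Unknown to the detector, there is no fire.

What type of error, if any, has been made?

Type I error

The conventional null hypothesis here is that there is no fire.
H₀ was rejected, but H₀ is actually true.
Rejecting a true null hypothesis is a Type I error (false positive).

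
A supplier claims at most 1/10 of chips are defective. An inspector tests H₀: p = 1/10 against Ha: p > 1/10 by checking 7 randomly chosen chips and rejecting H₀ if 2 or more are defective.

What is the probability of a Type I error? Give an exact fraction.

The significance level is the probability, assuming p = 1/10, of seeing 2 or more defectives in 7 draws.
Via the complement, α = 1 − Σ_{j=0}^{1} C(7,j)(1/10)^j(9/10)^{7-j} = 93559/625000.

93559/625000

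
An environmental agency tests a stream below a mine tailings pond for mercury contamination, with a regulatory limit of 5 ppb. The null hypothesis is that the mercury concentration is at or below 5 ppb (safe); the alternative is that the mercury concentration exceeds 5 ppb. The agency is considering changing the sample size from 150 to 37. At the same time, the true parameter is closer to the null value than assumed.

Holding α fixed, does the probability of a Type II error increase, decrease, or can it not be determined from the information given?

A smaller sample increases the standard error, so the sampling distributions under H₀ and Ha overlap more. A smaller departure from H₀ means the test statistic under Ha is distributed closer to where it would be under H₀; rejection becomes less likely. Both changes push β in the same direction.

It increases.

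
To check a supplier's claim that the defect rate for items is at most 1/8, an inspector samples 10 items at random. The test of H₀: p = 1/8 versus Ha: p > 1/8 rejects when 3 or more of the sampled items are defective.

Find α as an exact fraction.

32078615/268435456

α = P(reject H₀ | H₀ true) = P(K ≥ 3 | p = 1/8), K ~ Binomial(10, 1/8).
Computing the lower-tail complement: 1 − 236356841/268435456 = 32078615/268435456.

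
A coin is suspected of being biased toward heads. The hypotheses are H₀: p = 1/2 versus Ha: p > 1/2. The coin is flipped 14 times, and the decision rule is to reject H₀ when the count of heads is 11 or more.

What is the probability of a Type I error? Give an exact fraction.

235/8192

α = P(reject H₀ | H₀ true) = P(S ≥ 11 | p = 1/2), with S ~ Binomial(14, 1/2).
That's C(14,11) + C(14,12) + C(14,13) + C(14,14) over 2^14, i.e. (364 + 91 + 14 + 1)/16384 = 470/16384 = 235/8192.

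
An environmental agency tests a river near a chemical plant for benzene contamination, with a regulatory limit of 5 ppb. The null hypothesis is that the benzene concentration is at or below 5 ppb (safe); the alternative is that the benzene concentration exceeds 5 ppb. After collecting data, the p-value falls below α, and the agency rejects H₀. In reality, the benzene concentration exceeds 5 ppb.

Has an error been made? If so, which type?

The test rejected a false H₀ — the decision matches the true state.

Neither — the decision is correct.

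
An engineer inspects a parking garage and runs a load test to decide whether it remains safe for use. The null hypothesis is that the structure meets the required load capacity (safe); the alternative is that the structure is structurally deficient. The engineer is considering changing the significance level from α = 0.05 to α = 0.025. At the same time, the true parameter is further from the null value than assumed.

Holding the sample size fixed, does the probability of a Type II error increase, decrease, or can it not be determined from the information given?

The first change alone would make β increase; the second alone would make β decrease. Which effect dominates depends on the magnitudes, which are not given.

Cannot be determined from the information given.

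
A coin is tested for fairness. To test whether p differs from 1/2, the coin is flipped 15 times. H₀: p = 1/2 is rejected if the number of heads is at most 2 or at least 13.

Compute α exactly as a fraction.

Under H₀, S ~ Binomial(15, 1/2); α is the probability of landing in either tail, P(S ≤ 2) + P(S ≥ 13).
The two tails are symmetric, so α = 2·(1 + 15 + 105)/2^15 = 242/32768 = 121/16384.

121/16384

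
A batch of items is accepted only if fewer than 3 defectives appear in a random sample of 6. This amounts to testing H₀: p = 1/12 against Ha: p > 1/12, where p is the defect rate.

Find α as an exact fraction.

The significance level is the probability, assuming p = 1/12, of seeing 3 or more defectives in 6 draws.
Via the complement, α = 1 − Σ_{j=0}^{2} C(6,j)(1/12)^j(11/12)^{6-j} = 14251/1492992.

14251/1492992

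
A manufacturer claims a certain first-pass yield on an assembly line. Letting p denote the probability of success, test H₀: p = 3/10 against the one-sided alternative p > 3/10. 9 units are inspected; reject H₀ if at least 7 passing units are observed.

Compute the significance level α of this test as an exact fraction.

2145447/500000000

α = P(reject H₀ | H₀ true) = P(S ≥ 7 | p = 3/10), with S ~ Binomial(9, 3/10).
Summing C(9,j)(3/10)^j(7/10)^{9−j} for j = 7,…,9 gives 2145447/500000000.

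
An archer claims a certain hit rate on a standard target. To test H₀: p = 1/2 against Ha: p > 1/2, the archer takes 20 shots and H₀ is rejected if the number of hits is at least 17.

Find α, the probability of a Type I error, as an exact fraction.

1351/1048576

α = P(reject H₀ | H₀ true) = P(K ≥ 17 | p = 1/2), with K ~ Binomial(20, 1/2).
That's C(20,17) + C(20,18) + C(20,19) + C(20,20) over 2^20, i.e. (1140 + 190 + 20 + 1)/1048576 = 1351/1048576.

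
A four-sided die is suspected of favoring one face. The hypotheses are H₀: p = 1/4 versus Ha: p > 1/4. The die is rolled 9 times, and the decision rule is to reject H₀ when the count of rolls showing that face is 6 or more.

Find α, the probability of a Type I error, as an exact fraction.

α = P(reject H₀ | H₀ true) = P(Y ≥ 6 | p = 1/4), with Y ~ Binomial(9, 1/4).
Adding the binomial terms for j = 6 through 9 with p = 1/4 yields 655/65536.

655/65536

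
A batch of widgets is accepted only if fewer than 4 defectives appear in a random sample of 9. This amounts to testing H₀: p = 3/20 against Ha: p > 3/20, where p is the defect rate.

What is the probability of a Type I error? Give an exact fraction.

Under H₀, S ~ Binomial(9, 3/20); the Type I error rate is P(S ≥ 4).
Via the complement, α = 1 − Σ_{j=0}^{3} C(9,j)(3/20)^j(17/20)^{9-j} = 4343234013/128000000000.

4343234013/128000000000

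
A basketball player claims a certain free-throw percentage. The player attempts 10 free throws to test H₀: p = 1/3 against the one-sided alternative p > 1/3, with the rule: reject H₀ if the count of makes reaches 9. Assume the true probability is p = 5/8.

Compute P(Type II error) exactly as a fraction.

Under the alternative p = 5/8, Y ~ Binomial(10, 5/8); β is the probability the test does not reject, P(Y < 9).
Equivalently, β = 1 − P(Y ≥ 9) = 1005382449/1073741824.

1005382449/1073741824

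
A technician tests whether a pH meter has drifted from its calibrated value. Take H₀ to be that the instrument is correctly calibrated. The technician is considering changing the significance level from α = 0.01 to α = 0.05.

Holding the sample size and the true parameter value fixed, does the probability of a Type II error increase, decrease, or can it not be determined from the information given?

It decreases.

With a larger α the critical value moves toward the center, so more of the Ha sampling distribution lies in the rejection region.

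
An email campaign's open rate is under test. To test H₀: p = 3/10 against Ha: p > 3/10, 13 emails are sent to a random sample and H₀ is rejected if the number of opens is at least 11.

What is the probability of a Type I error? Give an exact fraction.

Under H₀, K ~ Binomial(13, 3/10), and α = P(K ≥ 11).
P(K ≥ 11) = Σ_{j=11}^{13} C(13,j)·(3/10)^j·(7/10)^{13-j} = 90876411/1250000000000.

90876411/1250000000000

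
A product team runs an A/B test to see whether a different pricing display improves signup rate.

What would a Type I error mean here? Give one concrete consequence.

A Type I error would mean concluding that the new design increases signup rate when in fact the new design has no effect on signup rate. Consequence: engineering effort is spent shipping a change that doesn't actually help.

With the conventional null hypothesis that the new design has no effect on signup rate:
A Type I error is rejecting H₀ when H₀ is true.
Here that means shipping the new feature to all users when actually the new design has no effect on signup rate.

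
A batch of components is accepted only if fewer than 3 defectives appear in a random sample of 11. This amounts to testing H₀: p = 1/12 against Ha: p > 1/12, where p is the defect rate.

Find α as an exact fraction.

α = P(reject H₀ | H₀ true) = P(X ≥ 3 | p = 1/12), X ~ Binomial(11, 1/12).
Via the complement, α = 1 − Σ_{j=0}^{2} C(11,j)(1/12)^j(11/12)^{11-j} = 1581403943/27518828544.

1581403943/27518828544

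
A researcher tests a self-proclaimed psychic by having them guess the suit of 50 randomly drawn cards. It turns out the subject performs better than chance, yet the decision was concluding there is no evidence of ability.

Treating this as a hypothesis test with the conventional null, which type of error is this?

Type II error

The null hypothesis here is that the subject is guessing at random (p = 1/4).
'Concluding there is no evidence of ability' corresponds to failing to reject H₀.
H₀ was not rejected but H₀ is false — a Type II error (false negative).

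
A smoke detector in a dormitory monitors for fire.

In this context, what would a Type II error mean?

A Type II error would mean concluding that there is no fire (or at least failing to establish that there is a fire) when in fact there is a fire.

With the conventional null hypothesis that there is no fire:
A Type II error is failing to reject H₀ when H₀ is false.
Here that means remaining silent when actually there is a fire.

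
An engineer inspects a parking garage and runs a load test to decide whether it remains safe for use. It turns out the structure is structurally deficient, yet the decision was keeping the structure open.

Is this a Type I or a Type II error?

The null hypothesis here is that the structure meets the required load capacity (safe).
'Keeping the structure open' corresponds to failing to reject H₀.
H₀ was not rejected but H₀ is false — a Type II error (false negative).

Type II error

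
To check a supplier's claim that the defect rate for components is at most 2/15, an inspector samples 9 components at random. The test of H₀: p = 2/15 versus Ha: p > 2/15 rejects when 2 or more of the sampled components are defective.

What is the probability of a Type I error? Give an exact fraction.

α = P(reject H₀ | H₀ true) = P(S ≥ 2 | p = 2/15), S ~ Binomial(9, 2/15).
Via the complement, α = 1 − Σ_{j=0}^{1} C(9,j)(2/15)^j(13/15)^{9-j} = 13155707024/38443359375.

13155707024/38443359375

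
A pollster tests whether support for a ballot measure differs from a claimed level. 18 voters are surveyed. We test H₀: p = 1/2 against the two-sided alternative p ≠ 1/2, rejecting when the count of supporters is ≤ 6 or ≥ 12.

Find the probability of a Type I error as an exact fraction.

Under H₀, Y ~ Binomial(18, 1/2); α is the probability of landing in either tail, P(Y ≤ 6) + P(Y ≥ 12).
By symmetry, α = 2·P(Y ≤ 6) = 2·(1 + 18 + 153 + 816 + 3060 + 8568 + 18564)/262144 = 62360/262144 = 7795/32768.

7795/32768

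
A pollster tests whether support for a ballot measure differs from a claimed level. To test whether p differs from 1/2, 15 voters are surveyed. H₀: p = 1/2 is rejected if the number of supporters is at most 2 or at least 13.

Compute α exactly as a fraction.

121/16384

The significance level is the null-hypothesis probability of the rejection region {≤2} ∪ {≥13}.
By symmetry, α = 2·P(S ≤ 2) = 2·(1 + 15 + 105)/32768 = 242/32768 = 121/16384.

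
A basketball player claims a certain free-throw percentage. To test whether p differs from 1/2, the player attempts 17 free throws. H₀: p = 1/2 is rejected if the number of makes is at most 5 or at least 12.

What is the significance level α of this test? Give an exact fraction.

4701/32768

The significance level is the null-hypothesis probability of the rejection region {≤5} ∪ {≥12}.
By symmetry, α = 2·P(S ≤ 5) = 2·(1 + 17 + 136 + 680 + 2380 + 6188)/131072 = 18804/131072 = 4701/32768.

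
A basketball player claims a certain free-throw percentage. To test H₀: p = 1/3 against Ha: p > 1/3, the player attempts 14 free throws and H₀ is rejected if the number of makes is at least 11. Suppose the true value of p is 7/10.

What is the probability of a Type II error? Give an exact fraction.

32241628521117/50000000000000

A Type II error is failing to reject when Ha holds: with p = 7/10, β = P(X ≤ 10).
Equivalently, β = 1 − P(X ≥ 11) = 32241628521117/50000000000000.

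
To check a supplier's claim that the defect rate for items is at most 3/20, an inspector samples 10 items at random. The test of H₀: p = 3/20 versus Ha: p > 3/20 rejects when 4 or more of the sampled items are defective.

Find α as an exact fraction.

Under H₀, Y ~ Binomial(10, 3/20); the Type I error rate is P(Y ≥ 4).
Computing the lower-tail complement: 1 − 2432077314871/2560000000000 = 127922685129/2560000000000.

127922685129/2560000000000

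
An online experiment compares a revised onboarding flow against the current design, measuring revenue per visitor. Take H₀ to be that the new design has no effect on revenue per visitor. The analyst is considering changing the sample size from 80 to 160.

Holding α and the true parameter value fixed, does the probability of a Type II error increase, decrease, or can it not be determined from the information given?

It decreases.

Increasing n separates the H₀ and Ha sampling distributions, so under Ha fewer outcomes land in the acceptance region.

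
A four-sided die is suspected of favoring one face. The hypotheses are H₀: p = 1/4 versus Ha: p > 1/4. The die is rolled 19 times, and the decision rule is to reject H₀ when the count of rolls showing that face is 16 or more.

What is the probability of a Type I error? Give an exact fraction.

Under H₀, Y ~ Binomial(19, 1/4), and α = P(Y ≥ 16).
Summing C(19,j)(1/4)^j(3/4)^{19−j} for j = 16,…,19 gives 1735/17179869184.

1735/17179869184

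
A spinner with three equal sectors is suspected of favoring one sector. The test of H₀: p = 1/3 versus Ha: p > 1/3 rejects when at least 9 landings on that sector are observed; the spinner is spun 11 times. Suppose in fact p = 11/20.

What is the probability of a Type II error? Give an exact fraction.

38288445266097/40960000000000

β = P(fail to reject H₀ | Ha true) = P(Y ≤ 8 | p = 11/20), Y ~ Binomial(11, 11/20).
Adding the binomial probabilities P(Y=0)+…+P(Y=8) at p = 11/20 gives 38288445266097/40960000000000.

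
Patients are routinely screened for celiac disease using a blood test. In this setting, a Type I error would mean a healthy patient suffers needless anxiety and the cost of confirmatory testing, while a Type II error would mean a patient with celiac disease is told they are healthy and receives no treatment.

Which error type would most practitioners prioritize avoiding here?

The Type II consequence (a patient with celiac disease is told they are healthy and receives no treatment) is more severe than the Type I consequence (a healthy patient suffers needless anxiety and the cost of confirmatory testing).

Type II error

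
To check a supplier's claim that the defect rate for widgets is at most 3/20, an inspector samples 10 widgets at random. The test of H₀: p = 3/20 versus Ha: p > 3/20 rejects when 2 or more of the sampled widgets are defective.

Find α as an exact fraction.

4666369804641/10240000000000

Under H₀, S ~ Binomial(10, 3/20); the Type I error rate is P(S ≥ 2).
Computing the lower-tail complement: 1 − 5573630195359/10240000000000 = 4666369804641/10240000000000.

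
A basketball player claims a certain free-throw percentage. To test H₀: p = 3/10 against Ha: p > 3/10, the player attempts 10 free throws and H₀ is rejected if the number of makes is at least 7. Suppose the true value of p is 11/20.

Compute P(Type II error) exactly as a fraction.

1878942860721/2560000000000

β = P(fail to reject H₀ | Ha true) = P(Y ≤ 6 | p = 11/20), Y ~ Binomial(10, 11/20).
Summing C(10,j)·(11/20)^j·(9/20)^{10-j} for j = 0..6 gives 1878942860721/2560000000000.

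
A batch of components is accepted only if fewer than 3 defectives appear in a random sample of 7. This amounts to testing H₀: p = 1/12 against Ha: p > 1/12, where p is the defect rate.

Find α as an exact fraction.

187213/11943936

α = P(reject H₀ | H₀ true) = P(Y ≥ 3 | p = 1/12), Y ~ Binomial(7, 1/12).
Computing the lower-tail complement: 1 − 11756723/11943936 = 187213/11943936.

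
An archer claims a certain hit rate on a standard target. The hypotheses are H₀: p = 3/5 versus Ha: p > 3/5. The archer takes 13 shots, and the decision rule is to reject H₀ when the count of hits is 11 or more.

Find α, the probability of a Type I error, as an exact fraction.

α = P(reject H₀ | H₀ true) = P(K ≥ 11 | p = 3/5), with K ~ Binomial(13, 3/5).
Summing C(13,j)(3/5)^j(2/5)^{13−j} for j = 11,…,13 gives 70681653/1220703125.

70681653/1220703125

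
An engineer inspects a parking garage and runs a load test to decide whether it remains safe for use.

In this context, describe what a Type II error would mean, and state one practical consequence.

A Type II error would mean concluding that the structure meets the required load capacity (safe) (or at least failing to establish that the structure is structurally deficient) when in fact the structure is structurally deficient. Consequence: a deficient structure remains in service and may fail under load.

With the conventional null hypothesis that the structure meets the required load capacity (safe):
A Type II error is failing to reject H₀ when H₀ is false.
Here that means keeping the structure open when actually the structure is structurally deficient.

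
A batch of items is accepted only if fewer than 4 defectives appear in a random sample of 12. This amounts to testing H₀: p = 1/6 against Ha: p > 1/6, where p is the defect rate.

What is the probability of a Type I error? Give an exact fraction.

90828487/725594112

α = P(reject H₀ | H₀ true) = P(S ≥ 4 | p = 1/6), S ~ Binomial(12, 1/6).
Via the complement, α = 1 − Σ_{j=0}^{3} C(12,j)(1/6)^j(5/6)^{12-j} = 90828487/725594112.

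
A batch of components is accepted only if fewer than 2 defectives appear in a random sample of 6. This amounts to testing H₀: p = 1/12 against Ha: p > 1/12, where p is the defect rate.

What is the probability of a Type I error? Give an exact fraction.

The significance level is the probability, assuming p = 1/12, of seeing 2 or more defectives in 6 draws.
Computing the lower-tail complement: 1 − 2737867/2985984 = 248117/2985984.

248117/2985984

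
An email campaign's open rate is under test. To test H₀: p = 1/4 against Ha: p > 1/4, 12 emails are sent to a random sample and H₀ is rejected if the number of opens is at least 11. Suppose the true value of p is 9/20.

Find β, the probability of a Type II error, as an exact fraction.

β = P(fail to reject H₀ | Ha true) = P(K ≤ 10 | p = 9/20), K ~ Binomial(12, 9/20).
Summing C(12,j)·(9/20)^j·(11/20)^{12-j} for j = 0..10 gives 4091575270595131/4096000000000000.

4091575270595131/4096000000000000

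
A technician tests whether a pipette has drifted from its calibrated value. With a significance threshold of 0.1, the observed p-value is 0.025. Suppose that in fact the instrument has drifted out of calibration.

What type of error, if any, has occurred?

The conventional null hypothesis is that the instrument is correctly calibrated.
Since p = 0.025 < α = 0.1, H₀ is rejected.
H₀ is false (actually the instrument has drifted out of calibration).
The decision matches the true state — no error.

Neither — the decision is correct.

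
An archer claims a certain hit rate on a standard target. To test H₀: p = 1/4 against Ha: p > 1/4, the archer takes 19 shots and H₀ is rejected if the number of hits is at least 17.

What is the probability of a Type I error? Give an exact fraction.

1597/274877906944

The Type I error probability is α = P(S ≥ 17) computed under H₀, where S ~ Binomial(19, 1/4).
Summing C(19,j)(1/4)^j(3/4)^{19−j} for j = 17,…,19 gives 1597/274877906944.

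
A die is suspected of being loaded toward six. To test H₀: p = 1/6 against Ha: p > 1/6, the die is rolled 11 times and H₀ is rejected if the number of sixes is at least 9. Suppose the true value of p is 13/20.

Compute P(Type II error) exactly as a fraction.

Under the alternative p = 13/20, S ~ Binomial(11, 13/20); β is the probability the test does not reject, P(S < 9).
Summing C(11,j)·(13/20)^j·(7/20)^{11-j} for j = 0..8 gives 32762721984671/40960000000000.

32762721984671/40960000000000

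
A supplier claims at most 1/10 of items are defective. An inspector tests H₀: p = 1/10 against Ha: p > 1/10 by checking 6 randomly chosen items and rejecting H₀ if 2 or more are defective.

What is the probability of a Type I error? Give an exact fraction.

The significance level is the probability, assuming p = 1/10, of seeing 2 or more defectives in 6 draws.
α = 1 − P(K ≤ 1) = 1 − 177147/200000 = 22853/200000.

22853/200000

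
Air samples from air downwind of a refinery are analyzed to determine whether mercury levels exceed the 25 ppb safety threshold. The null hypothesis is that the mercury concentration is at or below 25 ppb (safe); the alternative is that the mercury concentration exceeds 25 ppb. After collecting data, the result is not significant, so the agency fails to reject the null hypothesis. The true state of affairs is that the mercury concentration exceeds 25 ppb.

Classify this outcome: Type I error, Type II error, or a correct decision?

Type II error

H₀ was not rejected, but H₀ is actually false.
Failing to reject a false null hypothesis is a Type II error (false negative).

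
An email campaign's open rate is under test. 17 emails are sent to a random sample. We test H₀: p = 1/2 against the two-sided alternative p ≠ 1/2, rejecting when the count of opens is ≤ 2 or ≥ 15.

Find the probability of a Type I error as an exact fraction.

77/32768

Under H₀, Y ~ Binomial(17, 1/2); α is the probability of landing in either tail, P(Y ≤ 2) + P(Y ≥ 15).
The two tails are symmetric, so α = 2·(1 + 17 + 136)/2^17 = 308/131072 = 77/32768.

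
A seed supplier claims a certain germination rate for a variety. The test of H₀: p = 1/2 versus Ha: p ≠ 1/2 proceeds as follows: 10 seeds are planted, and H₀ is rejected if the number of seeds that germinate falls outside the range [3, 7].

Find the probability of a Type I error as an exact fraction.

The significance level is the null-hypothesis probability of the rejection region {≤2} ∪ {≥8}.
Each tail has probability (1 + 10 + 45)/1024; doubling gives α = 112/1024 = 7/64.

7/64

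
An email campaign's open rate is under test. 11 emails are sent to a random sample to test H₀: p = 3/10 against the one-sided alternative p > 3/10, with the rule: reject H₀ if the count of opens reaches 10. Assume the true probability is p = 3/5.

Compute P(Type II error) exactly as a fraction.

Under the alternative p = 3/5, K ~ Binomial(11, 3/5); β is the probability the test does not reject, P(K < 10).
Summing C(11,j)·(3/5)^j·(2/5)^{11-j} for j = 0..9 gives 1894076/1953125.

1894076/1953125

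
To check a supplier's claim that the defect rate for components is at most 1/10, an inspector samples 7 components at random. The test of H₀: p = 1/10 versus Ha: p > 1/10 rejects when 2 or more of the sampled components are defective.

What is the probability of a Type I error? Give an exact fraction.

α = P(reject H₀ | H₀ true) = P(S ≥ 2 | p = 1/10), S ~ Binomial(7, 1/10).
Computing the lower-tail complement: 1 − 531441/625000 = 93559/625000.

93559/625000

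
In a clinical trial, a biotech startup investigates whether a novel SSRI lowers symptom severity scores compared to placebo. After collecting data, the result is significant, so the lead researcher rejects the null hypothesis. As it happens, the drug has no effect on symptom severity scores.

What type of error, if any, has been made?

The conventional null hypothesis here is that the drug has no effect on symptom severity scores.
H₀ was rejected, but H₀ is actually true.
Rejecting a true null hypothesis is a Type I error (false positive).

Type I error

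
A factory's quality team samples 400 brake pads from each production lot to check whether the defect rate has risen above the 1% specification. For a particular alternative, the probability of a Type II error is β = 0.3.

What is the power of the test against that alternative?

Power = 1 − β = 1 − 0.3 = 0.7.

0.7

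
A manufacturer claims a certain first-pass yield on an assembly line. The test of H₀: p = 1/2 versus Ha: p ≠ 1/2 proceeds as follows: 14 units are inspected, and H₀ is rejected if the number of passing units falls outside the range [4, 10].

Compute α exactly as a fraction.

Under H₀, K ~ Binomial(14, 1/2); α is the probability of landing in either tail, P(K ≤ 3) + P(K ≥ 11).
Each tail has probability (1 + 14 + 91 + 364)/16384; doubling gives α = 940/16384 = 235/4096.

235/4096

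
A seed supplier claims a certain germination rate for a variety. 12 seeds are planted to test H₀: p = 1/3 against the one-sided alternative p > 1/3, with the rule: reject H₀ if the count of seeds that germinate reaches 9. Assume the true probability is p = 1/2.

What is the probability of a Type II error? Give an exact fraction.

A Type II error is failing to reject when Ha holds: with p = 1/2, β = P(Y ≤ 8).
Summing C(12,j)·(1/2)^j·(1/2)^{12-j} for j = 0..8 gives 3797/4096.

3797/4096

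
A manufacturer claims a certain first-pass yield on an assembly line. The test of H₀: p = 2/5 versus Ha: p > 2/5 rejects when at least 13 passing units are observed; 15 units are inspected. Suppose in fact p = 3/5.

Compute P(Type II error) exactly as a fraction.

Under the alternative p = 3/5, K ~ Binomial(15, 3/5); β is the probability the test does not reject, P(K < 13).
Equivalently, β = 1 − P(K ≥ 13) = 29690124488/30517578125.

29690124488/30517578125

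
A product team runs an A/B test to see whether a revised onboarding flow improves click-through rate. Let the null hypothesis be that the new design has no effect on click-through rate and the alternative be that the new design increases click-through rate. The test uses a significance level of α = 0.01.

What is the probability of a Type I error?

The significance level α is, by definition, the probability of a Type I error — P(reject H₀ | H₀ true).

0.01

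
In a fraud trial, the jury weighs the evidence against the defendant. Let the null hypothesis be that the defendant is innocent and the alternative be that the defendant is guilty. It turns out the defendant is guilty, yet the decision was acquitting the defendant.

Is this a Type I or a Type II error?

Type II error

'Acquitting the defendant' corresponds to failing to reject H₀.
H₀ was not rejected but H₀ is false — a Type II error (false negative).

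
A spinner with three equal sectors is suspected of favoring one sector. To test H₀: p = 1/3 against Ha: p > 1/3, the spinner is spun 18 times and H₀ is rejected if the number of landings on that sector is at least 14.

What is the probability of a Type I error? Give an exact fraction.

The Type I error probability is α = P(Y ≥ 14) computed under H₀, where Y ~ Binomial(18, 1/3).
Summing C(18,j)(1/3)^j(2/3)^{18−j} for j = 14,…,18 gives 56137/387420489.

56137/387420489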